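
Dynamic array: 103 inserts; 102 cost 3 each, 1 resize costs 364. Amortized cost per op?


Formula: Amortized cost = Total cost / Operations
Total cost = (102 * 3) + (1 * 364)
Total cost = 306 + 364 = 670
Amortized = 670 / 103 = 6.5049

6.5049


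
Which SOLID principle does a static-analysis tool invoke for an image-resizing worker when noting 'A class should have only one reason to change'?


This describes the Single Responsibility Principle (SRP)

Single Responsibility Principle (SRP)


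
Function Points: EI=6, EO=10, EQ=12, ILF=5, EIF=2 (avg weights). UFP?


UFP = EI*4 + EO*5 + EQ*4 + ILF*10 + EIF*7
UFP = 6*4 + 10*5 + 12*4 + 5*10 + 2*7
UFP = 24 + 50 + 48 + 50 + 14
UFP = 186

186


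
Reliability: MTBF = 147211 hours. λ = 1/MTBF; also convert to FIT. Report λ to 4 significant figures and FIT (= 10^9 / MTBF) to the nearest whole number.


Formula: λ = 1 / MTBF; FIT = λ × 1e9 = 1e9 / MTBF
λ = 1 / 147211 ≈ 6.793e-06 failures/hour
FIT = 1e9 / 147211 ≈ 6793 failures per 1e9 hours (nearest whole number)

λ = 6.793e-06 /h, FIT = 6793


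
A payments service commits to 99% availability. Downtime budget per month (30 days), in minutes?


Formula: allowed downtime = period * (100 - SLA) / 100
Period (month (30 days)) = 43200 minutes
Unavailability fraction = (100 - 99.0) / 100
Allowed downtime = 43200 * (100 - 99.0) / 100
Allowed downtime = 432.0 minutes

432.0 minutes


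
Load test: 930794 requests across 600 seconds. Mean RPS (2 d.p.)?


Formula: throughput = requests / seconds
throughput = 930794 / 600
throughput = 1551.32 requests/second

1551.32 requests/second


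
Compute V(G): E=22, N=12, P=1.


Formula: V(G) = E - N + 2P
V(G) = 22 - 12 + 2*1
V(G) = 10 + 2
V(G) = 12

12


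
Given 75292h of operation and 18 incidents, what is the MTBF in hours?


Formula: MTBF = Total operating time / Number of failures
MTBF = 75292 / 18
MTBF = 4182.89 hours

4182.89 hours


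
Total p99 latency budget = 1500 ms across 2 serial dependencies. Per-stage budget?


Formula: per_stage = total_budget / stages
per_stage = 1500 / 2
per_stage = 750.0 ms

750.0 ms


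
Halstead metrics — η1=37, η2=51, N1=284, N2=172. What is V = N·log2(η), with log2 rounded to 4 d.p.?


Formula: V = N * log2(η), where N = N1 + N2 and η = η1 + η2
η = 37 + 51 = 88
N = 284 + 172 = 456
log2(88) ≈ 6.4594
V = 456 * 6.4594 = 2945.49

2945.49


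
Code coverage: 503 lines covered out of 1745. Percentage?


Coverage = covered / total * 100
Coverage = 503 / 1745 * 100
Coverage = 28.83%

28.83%


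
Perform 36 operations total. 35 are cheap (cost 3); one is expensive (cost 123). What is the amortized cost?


Formula: Amortized cost = Total cost / Operations
Total cost = (35 * 3) + (1 * 123)
Total cost = 105 + 123 = 228
Amortized = 228 / 36 = 6.3333

6.3333


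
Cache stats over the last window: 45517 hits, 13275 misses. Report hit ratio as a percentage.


Formula: hit rate = hits / (hits + misses) * 100
hit rate = 45517 / (45517 + 13275) * 100
hit rate = 45517 / 58792 * 100
hit rate = 77.42%

77.42%


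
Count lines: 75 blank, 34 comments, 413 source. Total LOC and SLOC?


Total LOC = blank + comment + code
Total LOC = 75 + 34 + 413 = 522
SLOC (source only) = code = 413

Total LOC: 522, SLOC: 413


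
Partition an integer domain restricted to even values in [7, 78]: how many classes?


Constraint: even integers in [7, 78]
Class 1: x < 7 — out-of-range invalid
Class 2: x in [7,78] but odd — wrong type invalid
Class 3: x in [7,78] and even — valid
Class 4: x > 78 — out-of-range invalid
Total equivalence classes: 4

4 equivalence classes


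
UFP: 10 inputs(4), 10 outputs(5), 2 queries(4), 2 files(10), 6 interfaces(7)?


UFP = EI*4 + EO*5 + EQ*4 + ILF*10 + EIF*7
UFP = 10*4 + 10*5 + 2*4 + 2*10 + 6*7
UFP = 40 + 50 + 8 + 20 + 42
UFP = 160

160


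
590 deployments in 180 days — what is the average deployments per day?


Formula: deployments per day = releases / days
= 590 / 180
= 3.278 deploys/day
(equivalently, 22.94 deploys/week)

3.278 deploys/day


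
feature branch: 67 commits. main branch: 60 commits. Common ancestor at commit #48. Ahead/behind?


Common ancestor: commit #48
feature commits after divergence: 67 - 48 = 19
main commits after divergence: 60 - 48 = 12
feature is 19 commits ahead of main
main is 12 commits ahead of feature

feature ahead: 19, main ahead: 12


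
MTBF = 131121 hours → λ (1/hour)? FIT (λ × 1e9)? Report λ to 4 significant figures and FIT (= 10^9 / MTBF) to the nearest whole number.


Formula: λ = 1 / MTBF; FIT = λ × 1e9 = 1e9 / MTBF
λ = 1 / 131121 ≈ 7.627e-06 failures/hour
FIT = 1e9 / 131121 ≈ 7627 failures per 1e9 hours (nearest whole number)

λ = 7.627e-06 /h, FIT = 7627


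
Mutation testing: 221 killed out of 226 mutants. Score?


Mutation score = killed / total * 100
Mutation score = 221 / 226 * 100
Mutation score = 97.79%

97.79%


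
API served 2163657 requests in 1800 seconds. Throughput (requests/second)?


Formula: throughput = requests / seconds
throughput = 2163657 / 1800
throughput = 1202.03 requests/second

1202.03 requests/second


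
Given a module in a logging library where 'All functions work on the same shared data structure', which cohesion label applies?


Reasoning: Functions share data
Type: Communicational cohesion

Communicational cohesion


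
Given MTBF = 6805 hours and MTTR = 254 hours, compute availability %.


Availability = MTBF / (MTBF + MTTR)
Availability = 6805 / (6805 + 254)
Availability = 6805 / 7059
Availability = 96.4018%

96.4018%


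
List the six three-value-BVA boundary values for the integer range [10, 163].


Range: [10, 163]
Boundaries: just below min, min, min+1, max-1, max, just above max
Values: [9, 10, 11, 162, 163, 164]

[9, 10, 11, 162, 163, 164]


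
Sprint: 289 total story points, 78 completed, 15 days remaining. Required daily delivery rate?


Formula: Required rate = Remaining points / Days left
Remaining = 289 - 78 = 211 points
Required rate = 211 / 15 = 14.07 points/day

14.07 points/day


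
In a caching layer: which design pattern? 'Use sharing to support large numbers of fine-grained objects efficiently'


This matches the Flyweight pattern

Flyweight


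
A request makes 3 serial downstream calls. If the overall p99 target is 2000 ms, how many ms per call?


Formula: per_stage = total_budget / stages
per_stage = 2000 / 3
per_stage = 666.67 ms

666.67 ms


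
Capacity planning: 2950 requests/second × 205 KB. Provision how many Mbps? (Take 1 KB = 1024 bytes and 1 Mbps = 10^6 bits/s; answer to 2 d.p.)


Formula: Mbps = payload_bytes * RPS * 8 / 1e6
Payload per request = 205 KB = 205 * 1024 = 209920 bytes
Total bytes/sec = 209920 * 2950 = 619264000
Total bits/sec = 619264000 * 8 = 4954112000
Mbps = 4954112000 / 1e6 = 4954.11

4954.11 Mbps


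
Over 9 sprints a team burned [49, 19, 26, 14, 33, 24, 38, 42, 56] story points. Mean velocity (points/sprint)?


Formula: Avg velocity = Total points / Number of sprints
Points: [49, 19, 26, 14, 33, 24, 38, 42, 56]
Sum = 49 + 19 + 26 + 14 + 33 + 24 + 38 + 42 + 56 = 301
Avg velocity = 301 / 9 = 33.44 points/sprint

33.44 points/sprint


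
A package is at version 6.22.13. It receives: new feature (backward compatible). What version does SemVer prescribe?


Current: 6.22.13
Change category: 'new feature (backward compatible)' → minor bump
SemVer rule: minor bump → increment MINOR, reset PATCH to 0 (MAJOR unchanged)
New: 6.23.0

6.23.0


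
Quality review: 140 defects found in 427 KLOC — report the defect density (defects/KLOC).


Defect density = defects / KLOC
Defect density = 140 / 427
Defect density = 0.328 defects/KLOC

0.328 defects/KLOC


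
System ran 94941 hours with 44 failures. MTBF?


Formula: MTBF = Total operating time / Number of failures
MTBF = 94941 / 44
MTBF = 2157.75 hours

2157.75 hours


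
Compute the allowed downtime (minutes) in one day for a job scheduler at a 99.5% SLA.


Formula: allowed downtime = period * (100 - SLA) / 100
Period (day) = 1440 minutes
Unavailability fraction = (100 - 99.5) / 100
Allowed downtime = 1440 * (100 - 99.5) / 100
Allowed downtime = 7.2 minutes

7.2 minutes


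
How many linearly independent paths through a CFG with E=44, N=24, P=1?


Formula: V(G) = E - N + 2P
V(G) = 44 - 24 + 2*1
V(G) = 20 + 2
V(G) = 22

22


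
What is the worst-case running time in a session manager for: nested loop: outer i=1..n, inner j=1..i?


Reasoning: triangle: n(n+1)/2 ~ n^2/2
Complexity: O(n^2)

O(n^2)


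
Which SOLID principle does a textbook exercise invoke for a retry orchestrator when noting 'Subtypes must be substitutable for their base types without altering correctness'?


This describes the Liskov Substitution Principle (LSP)

Liskov Substitution Principle (LSP)


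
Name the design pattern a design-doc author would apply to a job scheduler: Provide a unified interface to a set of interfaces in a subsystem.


This matches the Facade pattern

Facade


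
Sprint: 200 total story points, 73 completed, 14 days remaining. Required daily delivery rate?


Formula: Required rate = Remaining points / Days left
Remaining = 200 - 73 = 127 points
Required rate = 127 / 14 = 9.07 points/day

9.07 points/day


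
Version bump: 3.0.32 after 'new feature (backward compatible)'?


Current: 3.0.32
Change category: 'new feature (backward compatible)' → minor bump
SemVer rule: minor bump → increment MINOR, reset PATCH to 0 (MAJOR unchanged)
New: 3.1.0

3.1.0


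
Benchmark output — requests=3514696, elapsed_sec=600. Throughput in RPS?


Formula: throughput = requests / seconds
throughput = 3514696 / 600
throughput = 5857.83 requests/second

5857.83 requests/second


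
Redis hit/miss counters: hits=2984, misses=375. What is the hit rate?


Formula: hit rate = hits / (hits + misses) * 100
hit rate = 2984 / (2984 + 375) * 100
hit rate = 2984 / 3359 * 100
hit rate = 88.84%

88.84%


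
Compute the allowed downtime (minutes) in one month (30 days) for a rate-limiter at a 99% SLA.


Formula: allowed downtime = period * (100 - SLA) / 100
Period (month (30 days)) = 43200 minutes
Unavailability fraction = (100 - 99.0) / 100
Allowed downtime = 43200 * (100 - 99.0) / 100
Allowed downtime = 432.0 minutes

432.0 minutes


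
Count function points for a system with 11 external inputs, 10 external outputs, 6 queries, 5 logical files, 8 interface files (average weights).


UFP = EI*4 + EO*5 + EQ*4 + ILF*10 + EIF*7
UFP = 11*4 + 10*5 + 6*4 + 5*10 + 8*7
UFP = 44 + 50 + 24 + 50 + 56
UFP = 224

224


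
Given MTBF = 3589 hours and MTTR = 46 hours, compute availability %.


Availability = MTBF / (MTBF + MTTR)
Availability = 3589 / (3589 + 46)
Availability = 3589 / 3635
Availability = 98.7345%

98.7345%


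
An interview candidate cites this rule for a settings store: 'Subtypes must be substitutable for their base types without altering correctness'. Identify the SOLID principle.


This describes the Liskov Substitution Principle (LSP)

Liskov Substitution Principle (LSP)


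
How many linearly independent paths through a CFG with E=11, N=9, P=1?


Formula: V(G) = E - N + 2P
V(G) = 11 - 9 + 2*1
V(G) = 2 + 2
V(G) = 4

4


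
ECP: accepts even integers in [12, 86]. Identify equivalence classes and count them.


Constraint: even integers in [12, 86]
Class 1: x < 12 — out-of-range invalid
Class 2: x in [12,86] but odd — wrong type invalid
Class 3: x in [12,86] and even — valid
Class 4: x > 86 — out-of-range invalid
Total equivalence classes: 4

4 equivalence classes


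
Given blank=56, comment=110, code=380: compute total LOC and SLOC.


Total LOC = blank + comment + code
Total LOC = 56 + 110 + 380 = 546
SLOC (source only) = code = 380

Total LOC: 546, SLOC: 380


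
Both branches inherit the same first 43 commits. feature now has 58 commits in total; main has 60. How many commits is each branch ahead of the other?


Common ancestor: commit #43
feature commits after divergence: 58 - 43 = 15
main commits after divergence: 60 - 43 = 17
feature is 15 commits ahead of main
main is 17 commits ahead of feature

feature ahead: 15, main ahead: 17


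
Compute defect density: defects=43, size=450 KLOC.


Defect density = defects / KLOC
Defect density = 43 / 450
Defect density = 0.096 defects/KLOC

0.096 defects/KLOC


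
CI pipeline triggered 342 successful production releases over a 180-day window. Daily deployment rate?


Formula: deployments per day = releases / days
= 342 / 180
= 1.9 deploys/day
(equivalently, 13.3 deploys/week)

1.9 deploys/day


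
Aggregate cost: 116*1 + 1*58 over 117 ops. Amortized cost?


Formula: Amortized cost = Total cost / Operations
Total cost = (116 * 1) + (1 * 58)
Total cost = 116 + 58 = 174
Amortized = 174 / 117 = 1.4872

1.4872


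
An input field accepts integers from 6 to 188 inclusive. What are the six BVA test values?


Range: [6, 188]
Boundaries: just below min, min, min+1, max-1, max, just above max
Values: [5, 6, 7, 187, 188, 189]

[5, 6, 7, 187, 188, 189]


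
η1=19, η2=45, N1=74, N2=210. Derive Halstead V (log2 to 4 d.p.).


Formula: V = N * log2(η), where N = N1 + N2 and η = η1 + η2
η = 19 + 45 = 64
N = 74 + 210 = 284
log2(64) ≈ 6.0000
V = 284 * 6.0000 = 1704.00

1704.00


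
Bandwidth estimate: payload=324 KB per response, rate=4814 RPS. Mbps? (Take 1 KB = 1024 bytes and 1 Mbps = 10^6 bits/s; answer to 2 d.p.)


Formula: Mbps = payload_bytes * RPS * 8 / 1e6
Payload per request = 324 KB = 324 * 1024 = 331776 bytes
Total bytes/sec = 331776 * 4814 = 1597169664
Total bits/sec = 1597169664 * 8 = 12777357312
Mbps = 12777357312 / 1e6 = 12777.36

12777.36 Mbps


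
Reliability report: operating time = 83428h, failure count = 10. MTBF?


Formula: MTBF = Total operating time / Number of failures
MTBF = 83428 / 10
MTBF = 8342.8 hours

8342.8 hours


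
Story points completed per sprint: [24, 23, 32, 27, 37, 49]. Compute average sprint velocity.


Formula: Avg velocity = Total points / Number of sprints
Points: [24, 23, 32, 27, 37, 49]
Sum = 24 + 23 + 32 + 27 + 37 + 49 = 192
Avg velocity = 192 / 6 = 32.0 points/sprint

32.0 points/sprint


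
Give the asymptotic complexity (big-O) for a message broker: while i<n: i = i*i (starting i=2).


Reasoning: squaring drives double-exponential growth; iterations ~ log log n
Complexity: O(log log n)

O(log log n)


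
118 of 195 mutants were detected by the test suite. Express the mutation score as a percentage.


Mutation score = killed / total * 100
Mutation score = 118 / 195 * 100
Mutation score = 60.51%

60.51%


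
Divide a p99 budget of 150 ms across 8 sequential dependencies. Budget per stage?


Formula: per_stage = total_budget / stages
per_stage = 150 / 8
per_stage = 18.75 ms

18.75 ms


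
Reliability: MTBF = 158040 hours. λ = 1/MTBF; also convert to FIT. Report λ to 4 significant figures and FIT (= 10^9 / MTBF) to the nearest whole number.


Formula: λ = 1 / MTBF; FIT = λ × 1e9 = 1e9 / MTBF
λ = 1 / 158040 ≈ 6.328e-06 failures/hour
FIT = 1e9 / 158040 ≈ 6328 failures per 1e9 hours (nearest whole number)

λ = 6.328e-06 /h, FIT = 6328


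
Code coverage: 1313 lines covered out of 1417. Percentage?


Coverage = covered / total * 100
Coverage = 1313 / 1417 * 100
Coverage = 92.66%

92.66%


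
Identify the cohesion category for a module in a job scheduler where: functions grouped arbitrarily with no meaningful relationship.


Reasoning: Worst: random grouping
Type: Coincidental cohesion

Coincidental cohesion


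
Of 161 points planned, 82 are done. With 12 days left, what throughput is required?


Formula: Required rate = Remaining points / Days left
Remaining = 161 - 82 = 79 points
Required rate = 79 / 12 = 6.58 points/day

6.58 points/day


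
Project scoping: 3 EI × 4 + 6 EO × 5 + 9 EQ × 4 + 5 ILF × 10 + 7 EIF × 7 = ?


UFP = EI*4 + EO*5 + EQ*4 + ILF*10 + EIF*7
UFP = 3*4 + 6*5 + 9*4 + 5*10 + 7*7
UFP = 12 + 30 + 36 + 50 + 49
UFP = 177

177


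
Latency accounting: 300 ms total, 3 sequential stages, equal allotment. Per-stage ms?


Formula: per_stage = total_budget / stages
per_stage = 300 / 3
per_stage = 100.0 ms

100.0 ms


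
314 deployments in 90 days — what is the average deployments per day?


Formula: deployments per day = releases / days
= 314 / 90
= 3.489 deploys/day
(equivalently, 24.42 deploys/week)

3.489 deploys/day


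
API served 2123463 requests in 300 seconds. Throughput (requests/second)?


Formula: throughput = requests / seconds
throughput = 2123463 / 300
throughput = 7078.21 requests/second

7078.21 requests/second


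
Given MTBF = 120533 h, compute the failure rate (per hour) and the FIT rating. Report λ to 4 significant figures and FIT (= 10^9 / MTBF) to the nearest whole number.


Formula: λ = 1 / MTBF; FIT = λ × 1e9 = 1e9 / MTBF
λ = 1 / 120533 ≈ 8.296e-06 failures/hour
FIT = 1e9 / 120533 ≈ 8296 failures per 1e9 hours (nearest whole number)

λ = 8.296e-06 /h, FIT = 8296


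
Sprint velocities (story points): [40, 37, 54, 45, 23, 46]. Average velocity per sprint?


Formula: Avg velocity = Total points / Number of sprints
Points: [40, 37, 54, 45, 23, 46]
Sum = 40 + 37 + 54 + 45 + 23 + 46 = 245
Avg velocity = 245 / 6 = 40.83 points/sprint

40.83 points/sprint


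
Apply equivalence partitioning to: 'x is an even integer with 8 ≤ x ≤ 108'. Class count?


Constraint: even integers in [8, 108]
Class 1: x < 8 — out-of-range invalid
Class 2: x in [8,108] but odd — wrong type invalid
Class 3: x in [8,108] and even — valid
Class 4: x > 108 — out-of-range invalid
Total equivalence classes: 4

4 equivalence classes


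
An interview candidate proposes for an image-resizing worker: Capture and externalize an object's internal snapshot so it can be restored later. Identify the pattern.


This matches the Memento pattern

Memento


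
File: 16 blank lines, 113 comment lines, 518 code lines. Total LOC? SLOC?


Total LOC = blank + comment + code
Total LOC = 16 + 113 + 518 = 647
SLOC (source only) = code = 518

Total LOC: 647, SLOC: 518


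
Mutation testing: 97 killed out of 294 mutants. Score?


Mutation score = killed / total * 100
Mutation score = 97 / 294 * 100
Mutation score = 32.99%

32.99%


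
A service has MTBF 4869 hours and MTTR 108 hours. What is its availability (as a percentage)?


Availability = MTBF / (MTBF + MTTR)
Availability = 4869 / (4869 + 108)
Availability = 4869 / 4977
Availability = 97.83%

97.83%


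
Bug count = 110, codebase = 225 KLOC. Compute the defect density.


Defect density = defects / KLOC
Defect density = 110 / 225
Defect density = 0.489 defects/KLOC

0.489 defects/KLOC


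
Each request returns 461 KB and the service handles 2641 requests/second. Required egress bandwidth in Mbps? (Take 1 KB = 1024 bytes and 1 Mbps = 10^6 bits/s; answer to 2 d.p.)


Formula: Mbps = payload_bytes * RPS * 8 / 1e6
Payload per request = 461 KB = 461 * 1024 = 472064 bytes
Total bytes/sec = 472064 * 2641 = 1246721024
Total bits/sec = 1246721024 * 8 = 9973768192
Mbps = 9973768192 / 1e6 = 9973.77

9973.77 Mbps


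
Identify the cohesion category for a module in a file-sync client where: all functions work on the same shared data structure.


Reasoning: Functions share data
Type: Communicational cohesion

Communicational cohesion


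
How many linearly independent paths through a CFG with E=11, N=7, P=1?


Formula: V(G) = E - N + 2P
V(G) = 11 - 7 + 2*1
V(G) = 4 + 2
V(G) = 6

6


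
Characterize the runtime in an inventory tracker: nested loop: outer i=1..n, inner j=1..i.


Reasoning: triangle: n(n+1)/2 ~ n^2/2
Complexity: O(n^2)

O(n^2)


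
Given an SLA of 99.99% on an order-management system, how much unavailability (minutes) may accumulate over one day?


Formula: allowed downtime = period * (100 - SLA) / 100
Period (day) = 1440 minutes
Unavailability fraction = (100 - 99.99) / 100
Allowed downtime = 1440 * (100 - 99.99) / 100
Allowed downtime = 0.144 minutes

0.144 minutes


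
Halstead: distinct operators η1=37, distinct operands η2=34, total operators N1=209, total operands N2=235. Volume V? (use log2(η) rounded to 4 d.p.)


Formula: V = N * log2(η), where N = N1 + N2 and η = η1 + η2
η = 37 + 34 = 71
N = 209 + 235 = 444
log2(71) ≈ 6.1497
V = 444 * 6.1497 = 2730.47

2730.47


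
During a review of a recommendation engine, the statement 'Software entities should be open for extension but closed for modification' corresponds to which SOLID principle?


This describes the Open/Closed Principle (OCP)

Open/Closed Principle (OCP)


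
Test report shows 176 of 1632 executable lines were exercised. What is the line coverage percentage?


Coverage = covered / total * 100
Coverage = 176 / 1632 * 100
Coverage = 10.78%

10.78%


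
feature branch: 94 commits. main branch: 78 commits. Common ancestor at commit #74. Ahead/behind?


Common ancestor: commit #74
feature commits after divergence: 94 - 74 = 20
main commits after divergence: 78 - 74 = 4
feature is 20 commits ahead of main
main is 4 commits ahead of feature

feature ahead: 20, main ahead: 4


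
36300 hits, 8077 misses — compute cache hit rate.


Formula: hit rate = hits / (hits + misses) * 100
hit rate = 36300 / (36300 + 8077) * 100
hit rate = 36300 / 44377 * 100
hit rate = 81.8%

81.8%


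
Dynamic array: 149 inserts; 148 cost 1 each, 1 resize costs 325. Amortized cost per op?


Formula: Amortized cost = Total cost / Operations
Total cost = (148 * 1) + (1 * 325)
Total cost = 148 + 325 = 473
Amortized = 473 / 149 = 3.1745

3.1745


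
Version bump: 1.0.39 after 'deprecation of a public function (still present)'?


Current: 1.0.39
Change category: 'deprecation of a public function (still present)' → minor bump
SemVer rule: minor bump → increment MINOR, reset PATCH to 0 (MAJOR unchanged)
New: 1.1.0

1.1.0


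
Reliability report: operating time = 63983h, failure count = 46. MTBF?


Formula: MTBF = Total operating time / Number of failures
MTBF = 63983 / 46
MTBF = 1390.93 hours

1390.93 hours


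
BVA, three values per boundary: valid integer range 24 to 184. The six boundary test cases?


Range: [24, 184]
Boundaries: just below min, min, min+1, max-1, max, just above max
Values: [23, 24, 25, 183, 184, 185]

[23, 24, 25, 183, 184, 185]


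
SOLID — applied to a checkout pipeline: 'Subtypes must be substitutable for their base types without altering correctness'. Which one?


This describes the Liskov Substitution Principle (LSP)

Liskov Substitution Principle (LSP)


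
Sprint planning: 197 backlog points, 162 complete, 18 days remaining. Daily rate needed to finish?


Formula: Required rate = Remaining points / Days left
Remaining = 197 - 162 = 35 points
Required rate = 35 / 18 = 1.94 points/day

1.94 points/day


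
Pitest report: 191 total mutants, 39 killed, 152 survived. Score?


Mutation score = killed / total * 100
Mutation score = 39 / 191 * 100
Mutation score = 20.42%

20.42%


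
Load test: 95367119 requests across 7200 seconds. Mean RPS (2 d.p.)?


Formula: throughput = requests / seconds
throughput = 95367119 / 7200
throughput = 13245.43 requests/second

13245.43 requests/second


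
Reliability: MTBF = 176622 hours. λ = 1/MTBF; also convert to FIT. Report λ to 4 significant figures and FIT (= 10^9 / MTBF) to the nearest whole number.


Formula: λ = 1 / MTBF; FIT = λ × 1e9 = 1e9 / MTBF
λ = 1 / 176622 ≈ 5.662e-06 failures/hour
FIT = 1e9 / 176622 ≈ 5662 failures per 1e9 hours (nearest whole number)

λ = 5.662e-06 /h, FIT = 5662


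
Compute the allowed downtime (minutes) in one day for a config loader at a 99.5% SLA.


Formula: allowed downtime = period * (100 - SLA) / 100
Period (day) = 1440 minutes
Unavailability fraction = (100 - 99.5) / 100
Allowed downtime = 1440 * (100 - 99.5) / 100
Allowed downtime = 7.2 minutes

7.2 minutes


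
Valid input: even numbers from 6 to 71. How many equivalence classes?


Constraint: even integers in [6, 71]
Class 1: x < 6 — out-of-range invalid
Class 2: x in [6,71] but odd — wrong type invalid
Class 3: x in [6,71] and even — valid
Class 4: x > 71 — out-of-range invalid
Total equivalence classes: 4

4 equivalence classes


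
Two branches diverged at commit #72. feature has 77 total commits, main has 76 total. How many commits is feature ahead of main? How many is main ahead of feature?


Common ancestor: commit #72
feature commits after divergence: 77 - 72 = 5
main commits after divergence: 76 - 72 = 4
feature is 5 commits ahead of main
main is 4 commits ahead of feature

feature ahead: 5, main ahead: 4


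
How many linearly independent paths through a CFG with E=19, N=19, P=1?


Formula: V(G) = E - N + 2P
V(G) = 19 - 19 + 2*1
V(G) = 0 + 2
V(G) = 2

2


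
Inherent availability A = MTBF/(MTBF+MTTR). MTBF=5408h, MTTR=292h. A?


Availability = MTBF / (MTBF + MTTR)
Availability = 5408 / (5408 + 292)
Availability = 5408 / 5700
Availability = 94.8772%

94.8772%


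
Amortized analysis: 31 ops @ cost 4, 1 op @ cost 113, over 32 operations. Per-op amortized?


Formula: Amortized cost = Total cost / Operations
Total cost = (31 * 4) + (1 * 113)
Total cost = 124 + 113 = 237
Amortized = 237 / 32 = 7.4063

7.4063


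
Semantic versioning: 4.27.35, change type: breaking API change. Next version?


Current: 4.27.35
Change category: 'breaking API change' → major bump
SemVer rule: major bump → increment MAJOR, reset MINOR and PATCH to 0
New: 5.0.0

5.0.0


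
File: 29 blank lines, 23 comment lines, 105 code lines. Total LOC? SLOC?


Total LOC = blank + comment + code
Total LOC = 29 + 23 + 105 = 157
SLOC (source only) = code = 105

Total LOC: 157, SLOC: 105


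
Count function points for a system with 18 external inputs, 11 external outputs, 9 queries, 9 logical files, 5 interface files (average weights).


UFP = EI*4 + EO*5 + EQ*4 + ILF*10 + EIF*7
UFP = 18*4 + 11*5 + 9*4 + 9*10 + 5*7
UFP = 72 + 55 + 36 + 90 + 35
UFP = 288

288


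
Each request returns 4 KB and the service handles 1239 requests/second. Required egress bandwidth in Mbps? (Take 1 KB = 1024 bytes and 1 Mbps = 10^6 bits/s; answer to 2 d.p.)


Formula: Mbps = payload_bytes * RPS * 8 / 1e6
Payload per request = 4 KB = 4 * 1024 = 4096 bytes
Total bytes/sec = 4096 * 1239 = 5074944
Total bits/sec = 5074944 * 8 = 40599552
Mbps = 40599552 / 1e6 = 40.6

40.6 Mbps


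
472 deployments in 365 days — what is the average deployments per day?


Formula: deployments per day = releases / days
= 472 / 365
= 1.293 deploys/day
(equivalently, 9.05 deploys/week)

1.293 deploys/day


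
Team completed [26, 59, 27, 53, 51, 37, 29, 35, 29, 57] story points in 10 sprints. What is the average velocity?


Formula: Avg velocity = Total points / Number of sprints
Points: [26, 59, 27, 53, 51, 37, 29, 35, 29, 57]
Sum = 26 + 59 + 27 + 53 + 51 + 37 + 29 + 35 + 29 + 57 = 403
Avg velocity = 403 / 10 = 40.3 points/sprint

40.3 points/sprint


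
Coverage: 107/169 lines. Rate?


Coverage = covered / total * 100
Coverage = 107 / 169 * 100
Coverage = 63.31%

63.31%


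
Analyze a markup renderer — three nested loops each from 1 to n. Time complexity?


Reasoning: three levels of nesting over n
Complexity: O(n^3)

O(n^3)


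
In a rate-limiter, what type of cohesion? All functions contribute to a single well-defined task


Reasoning: Best: single purpose
Type: Functional cohesion

Functional cohesion


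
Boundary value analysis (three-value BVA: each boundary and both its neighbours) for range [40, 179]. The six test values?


Range: [40, 179]
Boundaries: just below min, min, min+1, max-1, max, just above max
Values: [39, 40, 41, 178, 179, 180]

[39, 40, 41, 178, 179, 180]


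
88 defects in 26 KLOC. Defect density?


Defect density = defects / KLOC
Defect density = 88 / 26
Defect density = 3.385 defects/KLOC

3.385 defects/KLOC


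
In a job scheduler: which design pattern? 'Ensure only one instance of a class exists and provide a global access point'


This matches the Singleton pattern

Singleton


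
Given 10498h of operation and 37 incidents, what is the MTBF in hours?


Formula: MTBF = Total operating time / Number of failures
MTBF = 10498 / 37
MTBF = 283.73 hours

283.73 hours


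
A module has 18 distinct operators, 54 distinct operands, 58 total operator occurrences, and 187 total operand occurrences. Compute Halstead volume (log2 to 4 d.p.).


Formula: V = N * log2(η), where N = N1 + N2 and η = η1 + η2
η = 18 + 54 = 72
N = 58 + 187 = 245
log2(72) ≈ 6.1699
V = 245 * 6.1699 = 1511.63

1511.63


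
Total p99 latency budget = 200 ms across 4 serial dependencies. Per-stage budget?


Formula: per_stage = total_budget / stages
per_stage = 200 / 4
per_stage = 50.0 ms

50.0 ms


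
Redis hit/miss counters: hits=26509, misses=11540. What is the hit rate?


Formula: hit rate = hits / (hits + misses) * 100
hit rate = 26509 / (26509 + 11540) * 100
hit rate = 26509 / 38049 * 100
hit rate = 69.67%

69.67%


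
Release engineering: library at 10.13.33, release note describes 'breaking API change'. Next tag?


Current: 10.13.33
Change category: 'breaking API change' → major bump
SemVer rule: major bump → increment MAJOR, reset MINOR and PATCH to 0
New: 11.0.0

11.0.0


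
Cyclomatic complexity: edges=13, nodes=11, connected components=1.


Formula: V(G) = E - N + 2P
V(G) = 13 - 11 + 2*1
V(G) = 2 + 2
V(G) = 4

4


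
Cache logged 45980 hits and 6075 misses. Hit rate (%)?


Formula: hit rate = hits / (hits + misses) * 100
hit rate = 45980 / (45980 + 6075) * 100
hit rate = 45980 / 52055 * 100
hit rate = 88.33%

88.33%


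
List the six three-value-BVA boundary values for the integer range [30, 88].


Range: [30, 88]
Boundaries: just below min, min, min+1, max-1, max, just above max
Values: [29, 30, 31, 87, 88, 89]

[29, 30, 31, 87, 88, 89]


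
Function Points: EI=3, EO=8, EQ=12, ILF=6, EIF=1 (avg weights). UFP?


UFP = EI*4 + EO*5 + EQ*4 + ILF*10 + EIF*7
UFP = 3*4 + 8*5 + 12*4 + 6*10 + 1*7
UFP = 12 + 40 + 48 + 60 + 7
UFP = 167

167


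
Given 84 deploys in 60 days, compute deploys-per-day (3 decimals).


Formula: deployments per day = releases / days
= 84 / 60
= 1.4 deploys/day
(equivalently, 9.8 deploys/week)

1.4 deploys/day


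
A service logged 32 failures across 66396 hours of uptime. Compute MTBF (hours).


Formula: MTBF = Total operating time / Number of failures
MTBF = 66396 / 32
MTBF = 2074.88 hours

2074.88 hours


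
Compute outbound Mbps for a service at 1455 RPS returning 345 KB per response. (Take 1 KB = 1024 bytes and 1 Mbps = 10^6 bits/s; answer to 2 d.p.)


Formula: Mbps = payload_bytes * RPS * 8 / 1e6
Payload per request = 345 KB = 345 * 1024 = 353280 bytes
Total bytes/sec = 353280 * 1455 = 514022400
Total bits/sec = 514022400 * 8 = 4112179200
Mbps = 4112179200 / 1e6 = 4112.18

4112.18 Mbps


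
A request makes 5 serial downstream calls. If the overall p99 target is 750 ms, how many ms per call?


Formula: per_stage = total_budget / stages
per_stage = 750 / 5
per_stage = 150.0 ms

150.0 ms


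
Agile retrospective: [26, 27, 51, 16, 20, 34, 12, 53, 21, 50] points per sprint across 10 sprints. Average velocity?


Formula: Avg velocity = Total points / Number of sprints
Points: [26, 27, 51, 16, 20, 34, 12, 53, 21, 50]
Sum = 26 + 27 + 51 + 16 + 20 + 34 + 12 + 53 + 21 + 50 = 310
Avg velocity = 310 / 10 = 31.0 points/sprint

31.0 points/sprint


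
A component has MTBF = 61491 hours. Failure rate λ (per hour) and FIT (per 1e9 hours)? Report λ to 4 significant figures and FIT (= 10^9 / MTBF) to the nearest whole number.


Formula: λ = 1 / MTBF; FIT = λ × 1e9 = 1e9 / MTBF
λ = 1 / 61491 ≈ 1.626e-05 failures/hour
FIT = 1e9 / 61491 ≈ 16263 failures per 1e9 hours (nearest whole number)

λ = 1.626e-05 /h, FIT = 16263


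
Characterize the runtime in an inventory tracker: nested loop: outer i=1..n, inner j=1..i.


Reasoning: triangle: n(n+1)/2 ~ n^2/2
Complexity: O(n^2)

O(n^2)


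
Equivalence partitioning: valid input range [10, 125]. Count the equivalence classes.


Valid range: [10, 125]
Class 1: x < 10 — invalid
Class 2: 10 ≤ x ≤ 125 — valid
Class 3: x > 125 — invalid
Total equivalence classes: 3

3 equivalence classes


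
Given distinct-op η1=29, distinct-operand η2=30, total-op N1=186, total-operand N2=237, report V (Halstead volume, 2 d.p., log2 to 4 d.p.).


Formula: V = N * log2(η), where N = N1 + N2 and η = η1 + η2
η = 29 + 30 = 59
N = 186 + 237 = 423
log2(59) ≈ 5.8826
V = 423 * 5.8826 = 2488.34

2488.34


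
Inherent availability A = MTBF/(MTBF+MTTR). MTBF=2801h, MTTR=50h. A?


Availability = MTBF / (MTBF + MTTR)
Availability = 2801 / (2801 + 50)
Availability = 2801 / 2851
Availability = 98.2462%

98.2462%


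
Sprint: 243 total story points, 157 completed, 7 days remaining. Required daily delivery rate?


Formula: Required rate = Remaining points / Days left
Remaining = 243 - 157 = 86 points
Required rate = 86 / 7 = 12.29 points/day

12.29 points/day


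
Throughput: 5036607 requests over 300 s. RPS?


Formula: throughput = requests / seconds
throughput = 5036607 / 300
throughput = 16788.69 requests/second

16788.69 requests/second


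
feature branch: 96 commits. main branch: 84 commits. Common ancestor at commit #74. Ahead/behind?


Common ancestor: commit #74
feature commits after divergence: 96 - 74 = 22
main commits after divergence: 84 - 74 = 10
feature is 22 commits ahead of main
main is 10 commits ahead of feature

feature ahead: 22, main ahead: 10


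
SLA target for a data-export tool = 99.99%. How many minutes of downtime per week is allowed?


Formula: allowed downtime = period * (100 - SLA) / 100
Period (week) = 10080 minutes
Unavailability fraction = (100 - 99.99) / 100
Allowed downtime = 10080 * (100 - 99.99) / 100
Allowed downtime = 1.008 minutes

1.008 minutes


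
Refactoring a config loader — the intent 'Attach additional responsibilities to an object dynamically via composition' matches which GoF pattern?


This matches the Decorator pattern

Decorator


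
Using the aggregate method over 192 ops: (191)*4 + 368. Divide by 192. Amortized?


Formula: Amortized cost = Total cost / Operations
Total cost = (191 * 4) + (1 * 368)
Total cost = 764 + 368 = 1132
Amortized = 1132 / 192 = 5.8958

5.8958


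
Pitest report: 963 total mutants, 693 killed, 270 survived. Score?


Mutation score = killed / total * 100
Mutation score = 693 / 963 * 100
Mutation score = 71.96%

71.96%


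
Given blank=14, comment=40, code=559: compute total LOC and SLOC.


Total LOC = blank + comment + code
Total LOC = 14 + 40 + 559 = 613
SLOC (source only) = code = 559

Total LOC: 613, SLOC: 559


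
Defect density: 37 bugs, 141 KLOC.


Defect density = defects / KLOC
Defect density = 37 / 141
Defect density = 0.262 defects/KLOC

0.262 defects/KLOC


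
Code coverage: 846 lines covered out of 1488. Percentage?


Coverage = covered / total * 100
Coverage = 846 / 1488 * 100
Coverage = 56.85%

56.85%


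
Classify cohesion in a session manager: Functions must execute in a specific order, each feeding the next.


Reasoning: Output of one is input to next
Type: Sequential cohesion

Sequential cohesion


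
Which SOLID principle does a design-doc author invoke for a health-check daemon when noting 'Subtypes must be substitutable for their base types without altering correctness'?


This describes the Liskov Substitution Principle (LSP)

Liskov Substitution Principle (LSP)


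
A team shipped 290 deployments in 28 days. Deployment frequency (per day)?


Formula: deployments per day = releases / days
= 290 / 28
= 10.357 deploys/day
(equivalently, 72.5 deploys/week)

10.357 deploys/day


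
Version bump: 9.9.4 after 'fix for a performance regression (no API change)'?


Current: 9.9.4
Change category: 'fix for a performance regression (no API change)' → patch bump
SemVer rule: patch bump → increment PATCH (MAJOR and MINOR unchanged)
New: 9.9.5

9.9.5


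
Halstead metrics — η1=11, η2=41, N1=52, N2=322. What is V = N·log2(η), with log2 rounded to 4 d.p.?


Formula: V = N * log2(η), where N = N1 + N2 and η = η1 + η2
η = 11 + 41 = 52
N = 52 + 322 = 374
log2(52) ≈ 5.7004
V = 374 * 5.7004 = 2131.95

2131.95


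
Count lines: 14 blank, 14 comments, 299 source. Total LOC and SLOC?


Total LOC = blank + comment + code
Total LOC = 14 + 14 + 299 = 327
SLOC (source only) = code = 299

Total LOC: 327, SLOC: 299


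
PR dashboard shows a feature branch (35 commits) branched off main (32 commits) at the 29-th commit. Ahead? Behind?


Common ancestor: commit #29
feature commits after divergence: 35 - 29 = 6
main commits after divergence: 32 - 29 = 3
feature is 6 commits ahead of main
main is 3 commits ahead of feature

feature ahead: 6, main ahead: 3


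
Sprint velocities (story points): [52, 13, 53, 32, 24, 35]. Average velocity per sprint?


Formula: Avg velocity = Total points / Number of sprints
Points: [52, 13, 53, 32, 24, 35]
Sum = 52 + 13 + 53 + 32 + 24 + 35 = 209
Avg velocity = 209 / 6 = 34.83 points/sprint

34.83 points/sprint


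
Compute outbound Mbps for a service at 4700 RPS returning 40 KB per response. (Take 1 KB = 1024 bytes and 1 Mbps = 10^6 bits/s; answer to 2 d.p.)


Formula: Mbps = payload_bytes * RPS * 8 / 1e6
Payload per request = 40 KB = 40 * 1024 = 40960 bytes
Total bytes/sec = 40960 * 4700 = 192512000
Total bits/sec = 192512000 * 8 = 1540096000
Mbps = 1540096000 / 1e6 = 1540.1

1540.1 Mbps


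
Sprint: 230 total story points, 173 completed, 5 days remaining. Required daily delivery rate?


Formula: Required rate = Remaining points / Days left
Remaining = 230 - 173 = 57 points
Required rate = 57 / 5 = 11.4 points/day

11.4 points/day


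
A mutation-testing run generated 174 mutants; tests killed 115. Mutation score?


Mutation score = killed / total * 100
Mutation score = 115 / 174 * 100
Mutation score = 66.09%

66.09%


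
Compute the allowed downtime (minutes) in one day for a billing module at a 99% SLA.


Formula: allowed downtime = period * (100 - SLA) / 100
Period (day) = 1440 minutes
Unavailability fraction = (100 - 99.0) / 100
Allowed downtime = 1440 * (100 - 99.0) / 100
Allowed downtime = 14.4 minutes

14.4 minutes


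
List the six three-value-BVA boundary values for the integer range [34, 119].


Range: [34, 119]
Boundaries: just below min, min, min+1, max-1, max, just above max
Values: [33, 34, 35, 118, 119, 120]

[33, 34, 35, 118, 119, 120]


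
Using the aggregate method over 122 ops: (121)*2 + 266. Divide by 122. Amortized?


Formula: Amortized cost = Total cost / Operations
Total cost = (121 * 2) + (1 * 266)
Total cost = 242 + 266 = 508
Amortized = 508 / 122 = 4.1639

4.1639


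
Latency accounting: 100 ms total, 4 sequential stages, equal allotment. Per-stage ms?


Formula: per_stage = total_budget / stages
per_stage = 100 / 4
per_stage = 25.0 ms

25.0 ms


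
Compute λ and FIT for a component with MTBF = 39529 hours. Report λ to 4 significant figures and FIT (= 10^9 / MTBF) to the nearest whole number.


Formula: λ = 1 / MTBF; FIT = λ × 1e9 = 1e9 / MTBF
λ = 1 / 39529 ≈ 2.530e-05 failures/hour
FIT = 1e9 / 39529 ≈ 25298 failures per 1e9 hours (nearest whole number)

λ = 2.530e-05 /h, FIT = 25298


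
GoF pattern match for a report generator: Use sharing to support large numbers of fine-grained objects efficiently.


This matches the Flyweight pattern

Flyweight
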